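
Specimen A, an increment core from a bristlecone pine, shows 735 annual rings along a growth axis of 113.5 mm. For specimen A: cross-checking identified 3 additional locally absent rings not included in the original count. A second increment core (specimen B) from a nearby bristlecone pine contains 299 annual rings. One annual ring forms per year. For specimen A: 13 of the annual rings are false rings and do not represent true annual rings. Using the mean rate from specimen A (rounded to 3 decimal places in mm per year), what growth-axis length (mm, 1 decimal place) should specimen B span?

Specimen A: true annual ring count = 735 − 13 + 3 = 725.
A: Extension rate ≈ 113.5 / 725 = 0.157 mm/yr.
B's length ≈ 0.157 × 299 = 46.9 mm.

46.9 mm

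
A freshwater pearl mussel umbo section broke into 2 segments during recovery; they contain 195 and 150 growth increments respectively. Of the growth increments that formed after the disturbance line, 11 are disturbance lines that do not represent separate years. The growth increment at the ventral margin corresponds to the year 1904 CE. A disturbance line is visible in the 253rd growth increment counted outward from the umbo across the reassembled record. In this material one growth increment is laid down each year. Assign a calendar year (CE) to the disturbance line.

Total growth increments = 195 + 150 = 345.
Between growth increment 253 and the ventral margin there are 345 − 253 = 92 growth increments.
Excluding 11 false growth increments: 92 − 11 = 81.
The growth increment at the ventral margin is 1904 CE, so the disturbance line dates to 1904 − 81 = 1823 CE.

1823 CE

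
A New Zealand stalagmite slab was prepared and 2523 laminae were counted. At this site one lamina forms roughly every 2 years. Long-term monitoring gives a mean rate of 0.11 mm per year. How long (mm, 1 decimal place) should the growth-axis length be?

555.1 mm

Multiplying by 2 years per lamina: 2523 × 2 = 5046 years.
Predicted length = 0.11 mm/year × 5046 years = 555.1 mm.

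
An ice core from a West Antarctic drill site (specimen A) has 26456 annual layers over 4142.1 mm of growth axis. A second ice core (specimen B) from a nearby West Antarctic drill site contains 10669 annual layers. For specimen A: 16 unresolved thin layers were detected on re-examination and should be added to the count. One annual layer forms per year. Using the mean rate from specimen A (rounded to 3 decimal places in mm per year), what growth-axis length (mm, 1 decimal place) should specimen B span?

Specimen A: after corrections the count is 26456 + 16 = 26472 annual layers.
A: Mean rate = 4142.1 mm / 26472 years ≈ 0.156 mm/year.
Length of B = 0.156 × 10669 = 1664.4 mm.

1664.4 mm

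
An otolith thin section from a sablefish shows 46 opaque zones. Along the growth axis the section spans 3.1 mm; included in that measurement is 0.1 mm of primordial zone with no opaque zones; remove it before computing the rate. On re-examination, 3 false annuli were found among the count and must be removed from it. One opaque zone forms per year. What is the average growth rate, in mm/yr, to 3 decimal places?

Adjusted count: 46 − 3 = 43 opaque zones.
Removing the 0.1 mm offcut leaves 3.1 − 0.1 = 3.0 mm.
Extension rate ≈ 3.0 / 43 = 0.070 mm/yr.

0.070 mm/yr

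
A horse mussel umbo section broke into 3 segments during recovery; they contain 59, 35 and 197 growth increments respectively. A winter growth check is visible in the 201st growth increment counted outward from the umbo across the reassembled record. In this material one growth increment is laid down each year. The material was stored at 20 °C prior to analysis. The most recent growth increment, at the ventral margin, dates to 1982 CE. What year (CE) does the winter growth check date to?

1892 CE

Total growth increments = 59 + 35 + 197 = 291.
291 − 201 = 90 growth increments lie beyond the winter growth check toward the ventral margin.
1982 − 90 = 1892 CE.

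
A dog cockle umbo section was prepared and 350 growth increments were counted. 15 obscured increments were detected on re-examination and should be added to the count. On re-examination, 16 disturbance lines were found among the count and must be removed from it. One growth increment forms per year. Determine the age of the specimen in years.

349 yr

Adjusted count: 350 − 16 + 15 = 349 growth increments.
With a one-to-one growth increment periodicity this is 349 years.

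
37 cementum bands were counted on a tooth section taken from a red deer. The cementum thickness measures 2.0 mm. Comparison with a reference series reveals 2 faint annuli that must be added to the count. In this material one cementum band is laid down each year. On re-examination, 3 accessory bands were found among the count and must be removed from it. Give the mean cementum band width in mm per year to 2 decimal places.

0.06 mm per year

Correcting the raw count gives 37 − 3 + 2 = 36 true cementum bands.
Mean rate = 2.0 mm / 36 years ≈ 0.06 mm per year.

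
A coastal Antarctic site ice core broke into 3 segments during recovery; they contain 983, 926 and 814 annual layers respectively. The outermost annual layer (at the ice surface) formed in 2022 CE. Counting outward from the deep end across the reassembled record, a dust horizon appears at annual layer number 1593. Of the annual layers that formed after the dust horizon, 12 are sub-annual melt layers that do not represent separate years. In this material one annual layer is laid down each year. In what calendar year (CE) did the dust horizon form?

Total annual layers = 983 + 926 + 814 = 2723.
The dust horizon sits at annual layer 1593 from the deep end, so 2723 − 1593 = 1130 annual layers formed after it.
Removing the 12 false annual layers leaves 1130 − 12 = 1118 true annual layers beyond the dust horizon.
The annual layer at the ice surface is 2022 CE, so the dust horizon dates to 2022 − 1118 = 904 CE.

904 CE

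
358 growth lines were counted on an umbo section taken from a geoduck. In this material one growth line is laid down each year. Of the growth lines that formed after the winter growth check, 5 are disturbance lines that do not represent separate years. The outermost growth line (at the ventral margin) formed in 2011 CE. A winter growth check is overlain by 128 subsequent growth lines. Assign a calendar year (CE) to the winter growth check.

There are 128 growth lines younger than the winter growth check.
Removing the 5 false growth lines leaves 128 − 5 = 123 true growth lines beyond the winter growth check.
2011 − 123 = 1888 CE.

1888 CE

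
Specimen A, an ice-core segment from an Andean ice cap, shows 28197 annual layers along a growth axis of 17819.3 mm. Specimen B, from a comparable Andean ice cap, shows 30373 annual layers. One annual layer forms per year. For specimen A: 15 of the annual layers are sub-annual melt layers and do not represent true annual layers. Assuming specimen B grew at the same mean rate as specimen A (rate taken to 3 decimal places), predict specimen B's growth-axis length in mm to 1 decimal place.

19195.7 mm

Specimen A: correcting the raw count gives 28197 − 15 = 28182 true annual layers.
A: Extension rate ≈ 17819.3 / 28182 = 0.632 mm/yr.
B's length ≈ 0.632 × 30373 = 19195.7 mm.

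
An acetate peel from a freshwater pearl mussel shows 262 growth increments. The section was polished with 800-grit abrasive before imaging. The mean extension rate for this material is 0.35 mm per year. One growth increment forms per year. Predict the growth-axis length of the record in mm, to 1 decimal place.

262 years of growth are recorded.
262 years at 0.35 mm/year gives 0.35 × 262 = 91.7 mm.

91.7 mm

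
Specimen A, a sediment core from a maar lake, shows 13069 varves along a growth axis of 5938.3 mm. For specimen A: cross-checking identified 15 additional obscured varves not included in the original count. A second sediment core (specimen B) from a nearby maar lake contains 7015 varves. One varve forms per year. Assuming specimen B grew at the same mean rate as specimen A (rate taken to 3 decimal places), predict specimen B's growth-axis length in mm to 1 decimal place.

Specimen A: adjusted count: 13069 + 15 = 13084 varves.
A: Mean rate = 5938.3 mm / 13084 years ≈ 0.454 mm/year.
B's length ≈ 0.454 × 7015 = 3184.8 mm.

3184.8 mm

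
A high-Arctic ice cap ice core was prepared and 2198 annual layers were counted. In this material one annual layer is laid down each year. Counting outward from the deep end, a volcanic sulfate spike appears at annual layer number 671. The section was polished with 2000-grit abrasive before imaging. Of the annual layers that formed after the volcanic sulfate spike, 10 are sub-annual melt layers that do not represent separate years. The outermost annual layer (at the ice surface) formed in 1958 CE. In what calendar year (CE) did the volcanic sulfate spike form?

441 CE

2198 − 671 = 1527 annual layers lie beyond the volcanic sulfate spike toward the ice surface.
Excluding 10 false annual layers: 1527 − 10 = 1517.
The annual layer at the ice surface is 1958 CE, so the volcanic sulfate spike dates to 1958 − 1517 = 441 CE.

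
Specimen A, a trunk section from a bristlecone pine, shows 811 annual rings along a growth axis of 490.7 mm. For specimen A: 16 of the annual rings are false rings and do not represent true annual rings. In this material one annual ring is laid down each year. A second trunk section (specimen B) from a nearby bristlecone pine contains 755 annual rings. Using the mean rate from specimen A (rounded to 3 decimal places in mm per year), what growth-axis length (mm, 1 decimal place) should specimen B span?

465.8 mm

Specimen A: after corrections the count is 811 − 16 = 795 annual rings.
A: Mean rate = 490.7 mm / 795 years ≈ 0.617 mm per year.
B's length ≈ 0.617 × 755 = 465.8 mm.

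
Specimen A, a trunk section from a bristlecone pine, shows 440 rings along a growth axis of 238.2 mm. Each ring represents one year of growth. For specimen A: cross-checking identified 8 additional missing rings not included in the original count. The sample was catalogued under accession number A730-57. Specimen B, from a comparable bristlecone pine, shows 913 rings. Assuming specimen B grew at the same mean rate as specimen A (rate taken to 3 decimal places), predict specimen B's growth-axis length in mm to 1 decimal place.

485.7 mm

Specimen A: after corrections the count is 440 + 8 = 448 rings.
A: Extension rate ≈ 238.2 / 448 = 0.532 mm/yr.
Length of B = 0.532 × 913 = 485.7 mm.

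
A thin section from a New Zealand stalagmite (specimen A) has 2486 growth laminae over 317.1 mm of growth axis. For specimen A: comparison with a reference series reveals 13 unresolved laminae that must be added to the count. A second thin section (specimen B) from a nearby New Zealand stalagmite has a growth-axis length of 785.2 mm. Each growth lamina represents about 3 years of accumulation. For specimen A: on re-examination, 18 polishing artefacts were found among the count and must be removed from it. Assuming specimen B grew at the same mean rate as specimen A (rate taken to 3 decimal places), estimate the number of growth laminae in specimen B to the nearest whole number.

Specimen A: true growth lamina count = 2486 − 18 + 13 = 2481.
Specimen A: 2481 growth laminae at 3 years each span 2481 × 3 = 7443 years.
A: Mean rate = 317.1 mm / 7443 years ≈ 0.043 mm per year.
B spans 785.2 / 0.043 = 18260.47 years; at 3 years per growth lamina that is 18260.47 / 3 ≈ 6087 growth laminae.

6087 growth laminae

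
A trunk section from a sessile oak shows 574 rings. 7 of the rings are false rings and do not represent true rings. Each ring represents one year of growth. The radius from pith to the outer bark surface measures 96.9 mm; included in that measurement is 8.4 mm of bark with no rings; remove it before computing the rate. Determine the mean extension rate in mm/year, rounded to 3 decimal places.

0.156 mm/year

After corrections the count is 574 − 7 = 567 rings.
Net length = 96.9 − 8.4 = 88.5 mm.
Extension rate ≈ 88.5 / 567 = 0.156 mm/year.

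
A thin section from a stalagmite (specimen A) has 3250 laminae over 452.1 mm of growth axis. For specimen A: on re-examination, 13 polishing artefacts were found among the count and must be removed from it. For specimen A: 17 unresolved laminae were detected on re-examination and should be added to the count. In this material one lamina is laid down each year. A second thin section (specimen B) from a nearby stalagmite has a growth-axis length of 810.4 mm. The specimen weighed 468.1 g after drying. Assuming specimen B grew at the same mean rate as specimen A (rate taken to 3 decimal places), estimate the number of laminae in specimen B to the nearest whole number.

5830 laminae

Specimen A: after corrections the count is 3250 − 13 + 17 = 3254 laminae.
A: Mean rate = 452.1 mm / 3254 years ≈ 0.139 mm/year.
For B, 810.4 / 0.139 = 5830.22 years ≈ 5830 laminae.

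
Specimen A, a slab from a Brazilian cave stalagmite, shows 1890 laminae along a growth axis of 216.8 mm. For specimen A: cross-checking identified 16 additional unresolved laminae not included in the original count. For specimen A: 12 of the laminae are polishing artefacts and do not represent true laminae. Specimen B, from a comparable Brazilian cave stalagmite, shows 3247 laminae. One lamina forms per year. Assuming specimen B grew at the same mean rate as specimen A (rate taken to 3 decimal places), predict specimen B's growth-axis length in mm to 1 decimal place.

370.2 mm

Specimen A: after corrections the count is 1890 − 12 + 16 = 1894 laminae.
A: 216.8 mm over 1894 years gives 216.8 / 1894 ≈ 0.114 mm per year.
For B, 0.114 mm/year × 3247 years = 370.2 mm.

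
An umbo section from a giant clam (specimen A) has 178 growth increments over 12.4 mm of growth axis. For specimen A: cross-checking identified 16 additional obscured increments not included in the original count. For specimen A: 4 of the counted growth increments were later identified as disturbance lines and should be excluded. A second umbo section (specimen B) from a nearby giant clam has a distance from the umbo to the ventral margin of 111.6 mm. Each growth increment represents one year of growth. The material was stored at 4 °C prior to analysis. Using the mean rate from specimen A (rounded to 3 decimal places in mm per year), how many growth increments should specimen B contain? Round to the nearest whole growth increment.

Specimen A: after corrections the count is 178 − 4 + 16 = 190 growth increments.
A: 12.4 mm over 190 years gives 12.4 / 190 ≈ 0.065 mm per year.
B spans 111.6 / 0.065 = 1716.92 years ≈ 1717 growth increments.

1717 growth increments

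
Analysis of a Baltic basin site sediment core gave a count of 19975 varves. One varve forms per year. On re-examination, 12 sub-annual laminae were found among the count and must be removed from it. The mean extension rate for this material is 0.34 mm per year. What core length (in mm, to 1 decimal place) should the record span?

Correcting the raw count gives 19975 − 12 = 19963 true varves.
19963 years at 0.34 mm/year gives 0.34 × 19963 = 6787.4 mm.

6787.4 mm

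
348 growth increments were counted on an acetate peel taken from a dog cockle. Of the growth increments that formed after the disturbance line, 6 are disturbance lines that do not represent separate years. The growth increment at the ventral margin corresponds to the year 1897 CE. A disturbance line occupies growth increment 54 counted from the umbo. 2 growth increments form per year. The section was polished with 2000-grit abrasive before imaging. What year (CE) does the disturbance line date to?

1753 CE

348 − 54 = 294 growth increments lie beyond the disturbance line toward the ventral margin.
Removing the 6 false growth increments leaves 294 − 6 = 288 true growth increments beyond the disturbance line.
288 growth increments at 2 per year is 288 / 2 = 144 years.
The growth increment at the ventral margin is 1897 CE, so the disturbance line dates to 1897 − 144 = 1753 CE.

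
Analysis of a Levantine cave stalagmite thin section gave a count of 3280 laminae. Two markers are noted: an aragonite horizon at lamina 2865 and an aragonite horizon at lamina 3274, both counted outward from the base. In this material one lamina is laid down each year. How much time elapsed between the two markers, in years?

The two markers are separated by 3274 − 2865 = 409 laminae.
At one lamina per year, 409 years elapsed between them.

409 years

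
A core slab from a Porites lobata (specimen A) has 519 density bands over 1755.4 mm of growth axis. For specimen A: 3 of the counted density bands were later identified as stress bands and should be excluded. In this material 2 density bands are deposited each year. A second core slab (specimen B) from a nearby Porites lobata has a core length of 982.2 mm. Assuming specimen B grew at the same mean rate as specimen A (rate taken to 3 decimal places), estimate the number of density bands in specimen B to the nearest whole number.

Specimen A: true density band count = 519 − 3 = 516.
Specimen A: with 2 density bands per year, 516 / 2 = 258 years.
A: 1755.4 mm over 258 years gives 1755.4 / 258 ≈ 6.804 mm per year.
B spans 982.2 / 6.804 = 144.36 years; at 2 density bands per year that is 144.36 × 2 ≈ 289 density bands.

289 density bands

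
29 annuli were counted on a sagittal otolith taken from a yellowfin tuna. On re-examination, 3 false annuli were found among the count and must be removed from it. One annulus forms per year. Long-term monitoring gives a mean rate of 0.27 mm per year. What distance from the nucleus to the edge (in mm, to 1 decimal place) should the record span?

Adjusted count: 29 − 3 = 26 annuli.
26 years at 0.27 mm/year gives 0.27 × 26 = 7.0 mm.

7.0 mm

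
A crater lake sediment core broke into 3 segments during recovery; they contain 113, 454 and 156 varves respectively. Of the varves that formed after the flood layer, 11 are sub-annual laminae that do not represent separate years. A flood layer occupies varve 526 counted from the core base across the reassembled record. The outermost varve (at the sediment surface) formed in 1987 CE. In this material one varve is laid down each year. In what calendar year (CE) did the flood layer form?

Total varves = 113 + 454 + 156 = 723.
Between varve 526 and the sediment surface there are 723 − 526 = 197 varves.
Removing the 11 false varves leaves 197 − 11 = 186 true varves beyond the flood layer.
Counting back 186 years from 1987 CE places the flood layer in 1987 − 186 = 1801 CE.

1801 CE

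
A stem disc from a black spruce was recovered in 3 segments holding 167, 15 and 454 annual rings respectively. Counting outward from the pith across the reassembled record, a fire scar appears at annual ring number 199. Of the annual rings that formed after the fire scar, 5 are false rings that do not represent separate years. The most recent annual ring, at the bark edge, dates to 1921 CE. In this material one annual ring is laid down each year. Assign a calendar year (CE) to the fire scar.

1489 CE

Total annual rings = 167 + 15 + 454 = 636.
636 − 199 = 437 annual rings lie beyond the fire scar toward the bark edge.
Excluding 5 false annual rings: 437 − 5 = 432.
1921 − 432 = 1489 CE.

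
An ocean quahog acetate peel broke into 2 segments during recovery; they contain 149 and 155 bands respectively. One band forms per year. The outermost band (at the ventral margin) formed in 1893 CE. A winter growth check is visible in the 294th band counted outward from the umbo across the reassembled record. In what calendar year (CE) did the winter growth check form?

Total bands = 149 + 155 = 304.
304 − 294 = 10 bands lie beyond the winter growth check toward the ventral margin.
Counting back 10 years from 1893 CE places the winter growth check in 1893 − 10 = 1883 CE.

1883 CE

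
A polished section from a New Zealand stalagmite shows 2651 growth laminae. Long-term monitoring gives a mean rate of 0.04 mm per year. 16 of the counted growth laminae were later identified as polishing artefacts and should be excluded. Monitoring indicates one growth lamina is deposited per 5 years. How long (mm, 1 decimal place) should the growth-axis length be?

527.0 mm

After corrections the count is 2651 − 16 = 2635 growth laminae.
Multiplying by 5 years per growth lamina: 2635 × 5 = 13175 years.
Length ≈ 0.04 × 13175 = 527.0 mm.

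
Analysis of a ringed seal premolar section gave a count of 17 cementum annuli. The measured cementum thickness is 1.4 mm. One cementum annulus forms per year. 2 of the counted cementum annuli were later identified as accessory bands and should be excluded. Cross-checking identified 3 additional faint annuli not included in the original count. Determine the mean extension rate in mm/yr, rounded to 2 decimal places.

True cementum annulus count = 17 − 2 + 3 = 18.
1.4 mm over 18 years gives 1.4 / 18 ≈ 0.08 mm/yr.

0.08 mm/yr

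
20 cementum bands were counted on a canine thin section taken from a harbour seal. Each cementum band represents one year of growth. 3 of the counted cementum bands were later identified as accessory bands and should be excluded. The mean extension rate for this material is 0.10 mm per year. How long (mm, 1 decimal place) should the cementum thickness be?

1.7 mm

Correcting the raw count gives 20 − 3 = 17 true cementum bands.
Predicted length = 0.10 mm/year × 17 years = 1.7 mm.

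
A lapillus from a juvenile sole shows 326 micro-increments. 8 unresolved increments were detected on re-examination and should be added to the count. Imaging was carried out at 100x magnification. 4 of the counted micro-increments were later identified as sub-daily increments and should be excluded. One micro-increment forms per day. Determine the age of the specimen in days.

330 days

True micro-increment count = 326 − 4 + 8 = 330.
One micro-increment per day makes the duration 330 days.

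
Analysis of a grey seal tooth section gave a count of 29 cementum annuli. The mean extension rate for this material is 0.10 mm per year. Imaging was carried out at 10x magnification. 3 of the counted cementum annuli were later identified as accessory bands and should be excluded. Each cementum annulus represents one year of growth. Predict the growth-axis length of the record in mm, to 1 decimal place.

2.6 mm

Correcting the raw count gives 29 − 3 = 26 true cementum annuli.
26 years at 0.10 mm/year gives 0.10 × 26 = 2.6 mm.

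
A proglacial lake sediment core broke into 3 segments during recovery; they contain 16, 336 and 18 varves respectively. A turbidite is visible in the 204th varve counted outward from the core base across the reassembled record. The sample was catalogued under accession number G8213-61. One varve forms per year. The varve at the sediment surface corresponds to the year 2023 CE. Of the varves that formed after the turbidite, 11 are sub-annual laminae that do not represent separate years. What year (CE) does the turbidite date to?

Total varves = 16 + 336 + 18 = 370.
370 − 204 = 166 varves lie beyond the turbidite toward the sediment surface.
Excluding 11 false varves: 166 − 11 = 155.
The varve at the sediment surface is 2023 CE, so the turbidite dates to 2023 − 155 = 1868 CE.

1868 CE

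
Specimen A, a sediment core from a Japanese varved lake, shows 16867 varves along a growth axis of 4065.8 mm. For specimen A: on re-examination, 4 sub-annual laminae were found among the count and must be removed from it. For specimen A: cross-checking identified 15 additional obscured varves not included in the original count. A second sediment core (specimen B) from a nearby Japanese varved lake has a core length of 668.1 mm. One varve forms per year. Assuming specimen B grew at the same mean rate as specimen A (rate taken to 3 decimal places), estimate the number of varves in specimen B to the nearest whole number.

Specimen A: after corrections the count is 16867 − 4 + 15 = 16878 varves.
A: 4065.8 mm over 16878 years gives 4065.8 / 16878 ≈ 0.241 mm per year.
B spans 668.1 / 0.241 = 2772.20 years ≈ 2772 varves.

2772 varves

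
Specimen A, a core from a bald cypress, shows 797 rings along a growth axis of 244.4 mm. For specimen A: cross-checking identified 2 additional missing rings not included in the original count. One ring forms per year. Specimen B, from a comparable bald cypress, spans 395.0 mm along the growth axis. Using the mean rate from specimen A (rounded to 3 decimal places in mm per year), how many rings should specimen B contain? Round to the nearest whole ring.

1291 rings

Specimen A: adjusted count: 797 + 2 = 799 rings.
A: Mean rate = 244.4 mm / 799 years ≈ 0.306 mm/year.
For B, 395.0 / 0.306 = 1290.85 years ≈ 1291 rings.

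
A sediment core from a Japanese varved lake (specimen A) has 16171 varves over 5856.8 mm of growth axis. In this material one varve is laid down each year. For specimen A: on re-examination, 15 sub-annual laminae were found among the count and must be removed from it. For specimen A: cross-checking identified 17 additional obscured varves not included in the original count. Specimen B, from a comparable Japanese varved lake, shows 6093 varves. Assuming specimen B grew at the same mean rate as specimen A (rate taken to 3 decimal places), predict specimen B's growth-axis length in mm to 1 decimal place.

Specimen A: true varve count = 16171 − 15 + 17 = 16173.
A: Extension rate ≈ 5856.8 / 16173 = 0.362 mm/yr.
For B, 0.362 mm/year × 6093 years = 2205.7 mm.

2205.7 mm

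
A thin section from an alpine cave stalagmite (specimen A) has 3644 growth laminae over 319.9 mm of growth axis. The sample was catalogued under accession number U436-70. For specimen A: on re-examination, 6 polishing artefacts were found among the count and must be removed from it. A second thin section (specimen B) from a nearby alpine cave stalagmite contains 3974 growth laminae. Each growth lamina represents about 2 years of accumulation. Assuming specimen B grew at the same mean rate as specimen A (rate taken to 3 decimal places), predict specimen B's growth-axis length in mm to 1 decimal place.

349.7 mm

Specimen A: true growth lamina count = 3644 − 6 = 3638.
Specimen A: 3638 growth laminae at 2 years each span 3638 × 2 = 7276 years.
A: 319.9 mm over 7276 years gives 319.9 / 7276 ≈ 0.044 mm/yr.
Specimen B: 3974 growth laminae at 2 years each span 3974 × 2 = 7948 years. B's length ≈ 0.044 × 7948 = 349.7 mm.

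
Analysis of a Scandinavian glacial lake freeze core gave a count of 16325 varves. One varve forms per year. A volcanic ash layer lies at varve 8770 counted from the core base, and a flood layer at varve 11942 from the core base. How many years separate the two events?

The two markers are separated by 11942 − 8770 = 3172 varves.
That is 3172 years at one varve per year.

3172 years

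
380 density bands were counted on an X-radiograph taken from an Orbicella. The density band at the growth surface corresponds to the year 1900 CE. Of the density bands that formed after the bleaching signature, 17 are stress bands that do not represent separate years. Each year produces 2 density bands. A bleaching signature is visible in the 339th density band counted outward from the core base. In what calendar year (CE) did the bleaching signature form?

The bleaching signature sits at density band 339 from the core base, so 380 − 339 = 41 density bands formed after it.
41 − 17 false = 24 true density bands after the bleaching signature.
With 2 density bands per year, 24 / 2 = 12 years.
The density band at the growth surface is 1900 CE, so the bleaching signature dates to 1900 − 12 = 1888 CE.

1888 CE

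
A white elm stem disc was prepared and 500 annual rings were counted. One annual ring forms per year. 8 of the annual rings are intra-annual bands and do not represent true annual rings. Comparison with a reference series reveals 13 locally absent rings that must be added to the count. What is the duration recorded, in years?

After corrections the count is 500 − 8 + 13 = 505 annual rings.
One annual ring per year makes the duration 505 years.

505 yr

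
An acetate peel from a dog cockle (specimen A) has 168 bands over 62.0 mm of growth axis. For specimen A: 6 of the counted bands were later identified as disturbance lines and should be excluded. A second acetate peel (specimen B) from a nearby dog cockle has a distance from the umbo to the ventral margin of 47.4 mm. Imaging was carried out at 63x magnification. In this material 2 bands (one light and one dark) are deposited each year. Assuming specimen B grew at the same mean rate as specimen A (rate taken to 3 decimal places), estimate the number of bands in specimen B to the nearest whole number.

Specimen A: true band count = 168 − 6 = 162.
Specimen A: 162 bands at 2 per year is 162 / 2 = 81 years.
A: Extension rate ≈ 62.0 / 81 = 0.765 mm/year.
For B, 47.4 / 0.765 = 61.96 years; at 2 bands per year that is 61.96 × 2 ≈ 124 bands.

124 bands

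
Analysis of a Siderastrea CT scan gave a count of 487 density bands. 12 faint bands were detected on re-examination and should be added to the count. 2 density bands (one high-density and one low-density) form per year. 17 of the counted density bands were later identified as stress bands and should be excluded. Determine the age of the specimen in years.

Correcting the raw count gives 487 − 17 + 12 = 482 true density bands.
Dividing by 2 density bands per year: 482 / 2 = 241 years.

241 years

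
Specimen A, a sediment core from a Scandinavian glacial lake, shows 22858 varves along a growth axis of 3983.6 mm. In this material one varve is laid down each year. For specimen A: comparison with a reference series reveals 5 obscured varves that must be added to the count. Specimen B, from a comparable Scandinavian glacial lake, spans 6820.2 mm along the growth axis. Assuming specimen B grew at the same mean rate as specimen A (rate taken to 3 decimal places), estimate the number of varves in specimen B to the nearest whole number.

Specimen A: true varve count = 22858 + 5 = 22863.
A: 3983.6 mm over 22863 years gives 3983.6 / 22863 ≈ 0.174 mm/yr.
Specimen B: 6820.2 mm / 0.174 mm per year = 39196.55 years ≈ 39197 varves.

39197 varves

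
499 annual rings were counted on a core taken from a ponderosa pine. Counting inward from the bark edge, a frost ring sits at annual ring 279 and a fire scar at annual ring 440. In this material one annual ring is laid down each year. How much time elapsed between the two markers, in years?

The two markers are separated by 440 − 279 = 161 annual rings.
That is 161 years at one annual ring per year.

161 years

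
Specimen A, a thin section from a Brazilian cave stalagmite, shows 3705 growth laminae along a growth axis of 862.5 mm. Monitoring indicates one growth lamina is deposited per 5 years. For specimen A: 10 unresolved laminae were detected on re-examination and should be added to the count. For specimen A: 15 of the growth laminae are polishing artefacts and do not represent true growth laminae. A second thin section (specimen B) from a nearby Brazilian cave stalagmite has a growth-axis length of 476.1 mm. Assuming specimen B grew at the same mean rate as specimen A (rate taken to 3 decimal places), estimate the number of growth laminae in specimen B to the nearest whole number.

Specimen A: adjusted count: 3705 − 15 + 10 = 3700 growth laminae.
Specimen A: at 5 years per growth lamina, 3700 × 5 = 18500 years.
A: 862.5 mm over 18500 years gives 862.5 / 18500 ≈ 0.047 mm/yr.
For B, 476.1 / 0.047 = 10129.79 years; at 5 years per growth lamina that is 10129.79 / 5 ≈ 2026 growth laminae.

2026 growth laminae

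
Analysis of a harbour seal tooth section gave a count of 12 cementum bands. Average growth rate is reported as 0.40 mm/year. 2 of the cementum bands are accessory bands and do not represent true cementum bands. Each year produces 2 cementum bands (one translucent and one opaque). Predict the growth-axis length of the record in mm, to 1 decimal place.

2.0 mm

Correcting the raw count gives 12 − 2 = 10 true cementum bands.
Dividing by 2 cementum bands per year: 10 / 2 = 5 years.
Length ≈ 0.40 × 5 = 2.0 mm.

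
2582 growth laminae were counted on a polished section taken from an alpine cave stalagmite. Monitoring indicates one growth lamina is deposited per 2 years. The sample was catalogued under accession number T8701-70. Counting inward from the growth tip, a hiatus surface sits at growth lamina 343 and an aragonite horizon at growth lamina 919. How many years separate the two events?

1152 yr

919 − 343 = 576 growth laminae lie between the two events.
At 2 years per growth lamina, 576 × 2 = 1152 years.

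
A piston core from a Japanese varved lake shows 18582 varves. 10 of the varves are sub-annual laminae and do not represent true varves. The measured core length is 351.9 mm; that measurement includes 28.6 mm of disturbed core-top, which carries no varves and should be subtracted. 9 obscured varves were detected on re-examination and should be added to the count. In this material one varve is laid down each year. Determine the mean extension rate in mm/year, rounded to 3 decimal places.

After corrections the count is 18582 − 10 + 9 = 18581 varves.
The growth record spans 351.9 − 28.6 = 323.3 mm.
323.3 mm over 18581 years gives 323.3 / 18581 ≈ 0.017 mm/year.

0.017 mm/year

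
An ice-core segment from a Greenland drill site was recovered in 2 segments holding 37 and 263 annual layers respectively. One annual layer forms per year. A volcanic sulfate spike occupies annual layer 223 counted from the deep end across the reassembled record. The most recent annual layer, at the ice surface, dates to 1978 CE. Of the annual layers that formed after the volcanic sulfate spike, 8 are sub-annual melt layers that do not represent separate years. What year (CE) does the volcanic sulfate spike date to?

1909 CE

Total annual layers = 37 + 263 = 300.
Between annual layer 223 and the ice surface there are 300 − 223 = 77 annual layers.
Excluding 8 false annual layers: 77 − 8 = 69.
Counting back 69 years from 1978 CE places the volcanic sulfate spike in 1978 − 69 = 1909 CE.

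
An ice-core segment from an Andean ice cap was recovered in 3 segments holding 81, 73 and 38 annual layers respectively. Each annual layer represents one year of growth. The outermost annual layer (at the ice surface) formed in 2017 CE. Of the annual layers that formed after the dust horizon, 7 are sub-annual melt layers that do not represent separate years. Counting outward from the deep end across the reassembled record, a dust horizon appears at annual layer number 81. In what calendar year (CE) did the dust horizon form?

1913 CE

Total annual layers = 81 + 73 + 38 = 192.
Between annual layer 81 and the ice surface there are 192 − 81 = 111 annual layers.
Removing the 7 false annual layers leaves 111 − 7 = 104 true annual layers beyond the dust horizon.
Counting back 104 years from 2017 CE places the dust horizon in 2017 − 104 = 1913 CE.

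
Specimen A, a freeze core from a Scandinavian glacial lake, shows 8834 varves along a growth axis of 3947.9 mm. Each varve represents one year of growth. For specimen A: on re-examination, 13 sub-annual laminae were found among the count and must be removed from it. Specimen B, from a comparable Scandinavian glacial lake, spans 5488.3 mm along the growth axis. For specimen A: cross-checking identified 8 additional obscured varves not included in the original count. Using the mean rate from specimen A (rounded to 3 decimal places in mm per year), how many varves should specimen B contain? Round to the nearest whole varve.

12278 varves

Specimen A: correcting the raw count gives 8834 − 13 + 8 = 8829 true varves.
A: Mean rate = 3947.9 mm / 8829 years ≈ 0.447 mm/yr.
For B, 5488.3 / 0.447 = 12278.08 years ≈ 12278 varves.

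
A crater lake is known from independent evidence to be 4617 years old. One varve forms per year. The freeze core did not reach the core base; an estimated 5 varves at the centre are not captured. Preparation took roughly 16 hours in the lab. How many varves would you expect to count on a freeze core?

At one varve per year, 4617 years correspond to 4617 varves.
Subtracting the 5 varves not captured gives 4617 − 5 = 4612 varves in the record.

4612 varves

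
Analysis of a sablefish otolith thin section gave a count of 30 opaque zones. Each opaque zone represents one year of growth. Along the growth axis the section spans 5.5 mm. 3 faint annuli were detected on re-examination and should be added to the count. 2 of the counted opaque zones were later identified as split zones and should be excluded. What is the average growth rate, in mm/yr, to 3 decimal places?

Correcting the raw count gives 30 − 2 + 3 = 31 true opaque zones.
Extension rate ≈ 5.5 / 31 = 0.177 mm/yr.

0.177 mm/yr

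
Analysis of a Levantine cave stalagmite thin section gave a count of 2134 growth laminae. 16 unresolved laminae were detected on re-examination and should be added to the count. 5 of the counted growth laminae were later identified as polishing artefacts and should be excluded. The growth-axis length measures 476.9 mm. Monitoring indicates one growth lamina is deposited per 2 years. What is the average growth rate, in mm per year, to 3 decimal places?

True growth lamina count = 2134 − 5 + 16 = 2145.
At 2 years per growth lamina, 2145 × 2 = 4290 years.
Extension rate ≈ 476.9 / 4290 = 0.111 mm per year.

0.111 mm per year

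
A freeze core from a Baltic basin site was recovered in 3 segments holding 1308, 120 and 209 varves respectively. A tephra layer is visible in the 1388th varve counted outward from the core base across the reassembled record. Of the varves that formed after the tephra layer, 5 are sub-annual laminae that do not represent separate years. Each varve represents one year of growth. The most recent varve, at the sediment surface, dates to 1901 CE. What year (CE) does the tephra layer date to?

1657 CE

Total varves = 1308 + 120 + 209 = 1637.
The tephra layer sits at varve 1388 from the core base, so 1637 − 1388 = 249 varves formed after it.
249 − 5 false = 244 true varves after the tephra layer.
The varve at the sediment surface is 1901 CE, so the tephra layer dates to 1901 − 244 = 1657 CE.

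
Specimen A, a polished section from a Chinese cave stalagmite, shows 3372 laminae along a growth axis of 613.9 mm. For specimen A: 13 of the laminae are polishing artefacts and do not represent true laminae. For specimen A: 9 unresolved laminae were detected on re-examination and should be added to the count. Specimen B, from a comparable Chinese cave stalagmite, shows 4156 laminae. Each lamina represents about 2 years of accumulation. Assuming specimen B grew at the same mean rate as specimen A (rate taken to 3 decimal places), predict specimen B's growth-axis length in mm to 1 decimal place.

756.4 mm

Specimen A: correcting the raw count gives 3372 − 13 + 9 = 3368 true laminae.
Specimen A: multiplying by 2 years per lamina: 3368 × 2 = 6736 years.
A: Extension rate ≈ 613.9 / 6736 = 0.091 mm/year.
Specimen B: 4156 laminae at 2 years each span 4156 × 2 = 8312 years. B's length ≈ 0.091 × 8312 = 756.4 mm.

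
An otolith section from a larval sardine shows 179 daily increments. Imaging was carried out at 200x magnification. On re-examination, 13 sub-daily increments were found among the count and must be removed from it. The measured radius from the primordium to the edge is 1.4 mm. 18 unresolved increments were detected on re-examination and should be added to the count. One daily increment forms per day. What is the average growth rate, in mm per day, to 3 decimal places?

True daily increment count = 179 − 13 + 18 = 184.
Mean rate = 1.4 mm / 184 days ≈ 0.008 mm per day.

0.008 mm per day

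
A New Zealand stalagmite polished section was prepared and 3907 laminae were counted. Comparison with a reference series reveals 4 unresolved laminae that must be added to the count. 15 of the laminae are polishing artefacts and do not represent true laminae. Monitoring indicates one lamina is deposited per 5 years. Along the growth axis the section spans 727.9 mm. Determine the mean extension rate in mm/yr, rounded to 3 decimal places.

0.037 mm/yr

After corrections the count is 3907 − 15 + 4 = 3896 laminae.
3896 laminae at 5 years each span 3896 × 5 = 19480 years.
Mean rate = 727.9 mm / 19480 years ≈ 0.037 mm/yr.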